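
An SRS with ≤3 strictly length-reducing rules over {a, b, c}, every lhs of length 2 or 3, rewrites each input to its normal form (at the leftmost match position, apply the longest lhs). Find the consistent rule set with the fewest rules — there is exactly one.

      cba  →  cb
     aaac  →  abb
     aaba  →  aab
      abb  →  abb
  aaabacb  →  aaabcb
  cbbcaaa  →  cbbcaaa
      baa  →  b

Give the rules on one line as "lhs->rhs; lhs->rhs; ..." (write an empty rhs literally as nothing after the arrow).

  | cba => cb
  | aaac => abb
  | aaba => aab
  | abb

aac->bb; ba->b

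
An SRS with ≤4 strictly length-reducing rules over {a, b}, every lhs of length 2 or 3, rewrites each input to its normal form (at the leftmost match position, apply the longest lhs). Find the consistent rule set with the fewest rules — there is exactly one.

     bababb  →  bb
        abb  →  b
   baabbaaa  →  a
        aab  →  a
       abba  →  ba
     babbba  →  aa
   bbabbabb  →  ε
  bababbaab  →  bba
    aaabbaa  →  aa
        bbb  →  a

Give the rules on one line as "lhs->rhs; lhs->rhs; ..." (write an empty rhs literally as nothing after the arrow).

  | bababb => babb => bb
  | abb => b
  | baabbaaa => babaaa => baaa => bbb => a
  | aab => a

aaa->bb; ab->; bbb->a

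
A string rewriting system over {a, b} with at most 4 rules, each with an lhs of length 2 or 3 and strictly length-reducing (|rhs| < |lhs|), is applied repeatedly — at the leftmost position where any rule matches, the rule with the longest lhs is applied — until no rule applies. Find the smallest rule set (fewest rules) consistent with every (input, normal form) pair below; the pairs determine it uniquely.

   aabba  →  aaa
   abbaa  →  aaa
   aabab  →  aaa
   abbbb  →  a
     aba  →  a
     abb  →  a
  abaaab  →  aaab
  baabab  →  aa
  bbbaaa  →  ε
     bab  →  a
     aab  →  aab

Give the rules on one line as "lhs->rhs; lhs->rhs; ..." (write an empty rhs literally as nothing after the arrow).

  | aabba => aaa
  | abbaa => aaa
  | aabab => aaa
  | abbbb => abb => a

abb->a; ba->; bab->a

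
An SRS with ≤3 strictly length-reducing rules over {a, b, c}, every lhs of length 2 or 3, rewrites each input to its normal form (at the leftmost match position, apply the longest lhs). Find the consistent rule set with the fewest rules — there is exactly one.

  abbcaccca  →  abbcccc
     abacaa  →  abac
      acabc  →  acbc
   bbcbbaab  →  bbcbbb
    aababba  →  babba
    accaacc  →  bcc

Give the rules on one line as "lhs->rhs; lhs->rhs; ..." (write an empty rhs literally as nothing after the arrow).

aa->; acc->b; ca->c

  | abbcaccca => abbcccca => abbcccc
  | abacaa => abaca => abac
  | acabc => acbc
  | bbcbbaab => bbcbbb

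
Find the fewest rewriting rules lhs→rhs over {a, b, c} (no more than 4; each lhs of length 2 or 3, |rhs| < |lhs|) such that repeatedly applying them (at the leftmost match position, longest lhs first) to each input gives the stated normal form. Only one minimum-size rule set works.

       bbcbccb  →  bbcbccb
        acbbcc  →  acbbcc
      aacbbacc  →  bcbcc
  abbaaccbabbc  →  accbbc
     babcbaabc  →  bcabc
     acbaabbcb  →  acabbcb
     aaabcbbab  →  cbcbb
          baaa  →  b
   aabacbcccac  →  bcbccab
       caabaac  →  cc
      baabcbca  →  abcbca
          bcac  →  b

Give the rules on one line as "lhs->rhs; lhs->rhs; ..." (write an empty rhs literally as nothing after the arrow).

aa->b; aaa->c; ba->; cac->ab

  | bbcbccb
  | acbbcc
  | aacbbacc => bcbbacc => bcbcc
  | abbaaccbabbc => abaccbabbc => accbabbc => accbbc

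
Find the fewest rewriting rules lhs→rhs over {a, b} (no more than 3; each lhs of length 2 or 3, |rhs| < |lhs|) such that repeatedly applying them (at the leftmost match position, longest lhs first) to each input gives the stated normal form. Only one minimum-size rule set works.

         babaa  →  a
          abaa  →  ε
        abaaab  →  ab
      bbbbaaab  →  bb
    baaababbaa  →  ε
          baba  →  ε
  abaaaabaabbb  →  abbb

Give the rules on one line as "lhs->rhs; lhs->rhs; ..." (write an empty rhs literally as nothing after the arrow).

aa->; ba->

  | babaa => baa => a
  | abaa => aa => ε
  | abaaab => aaab => ab
  | bbbbaaab => bbbaab => bbab => bb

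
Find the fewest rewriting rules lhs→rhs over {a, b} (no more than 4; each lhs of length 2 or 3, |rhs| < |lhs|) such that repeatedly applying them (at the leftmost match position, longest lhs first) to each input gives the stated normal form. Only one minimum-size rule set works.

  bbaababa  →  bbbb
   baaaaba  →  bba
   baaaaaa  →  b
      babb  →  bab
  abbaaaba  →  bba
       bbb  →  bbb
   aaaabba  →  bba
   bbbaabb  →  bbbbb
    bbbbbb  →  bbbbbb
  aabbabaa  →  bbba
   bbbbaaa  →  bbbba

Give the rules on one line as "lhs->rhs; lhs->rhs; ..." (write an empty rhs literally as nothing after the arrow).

  | bbaababa => bbbaba => bbbb
  | baaaaba => baaba => bba
  | baaaaaa => baaaa => baa => b
  | babb => bab

aa->; aba->b; abb->ab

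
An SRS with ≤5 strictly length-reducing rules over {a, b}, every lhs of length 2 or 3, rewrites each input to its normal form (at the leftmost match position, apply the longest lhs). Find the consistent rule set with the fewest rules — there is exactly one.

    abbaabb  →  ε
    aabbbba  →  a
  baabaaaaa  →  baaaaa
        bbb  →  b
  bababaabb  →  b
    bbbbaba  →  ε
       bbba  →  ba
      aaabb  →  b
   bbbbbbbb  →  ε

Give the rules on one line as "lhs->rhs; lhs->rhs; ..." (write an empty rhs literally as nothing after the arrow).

  | abbaabb => baabb => bab => bb => ε
  | aabbbba => abbba => bba => a
  | baabaaaaa => baaaaa
  | bbb => b

ab->b; aba->; abb->b; bb->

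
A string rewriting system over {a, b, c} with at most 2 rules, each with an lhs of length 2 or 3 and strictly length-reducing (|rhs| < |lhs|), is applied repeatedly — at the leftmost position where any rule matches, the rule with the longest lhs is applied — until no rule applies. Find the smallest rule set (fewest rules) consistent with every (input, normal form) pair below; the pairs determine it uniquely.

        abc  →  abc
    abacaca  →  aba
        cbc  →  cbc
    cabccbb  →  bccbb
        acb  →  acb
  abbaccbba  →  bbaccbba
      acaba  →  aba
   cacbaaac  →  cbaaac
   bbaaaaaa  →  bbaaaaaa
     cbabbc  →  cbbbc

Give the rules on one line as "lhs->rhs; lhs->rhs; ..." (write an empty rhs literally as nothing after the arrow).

  | abc
  | abacaca => abaca => aba
  | cbc
  | cabccbb => bccbb

abb->bb; ca->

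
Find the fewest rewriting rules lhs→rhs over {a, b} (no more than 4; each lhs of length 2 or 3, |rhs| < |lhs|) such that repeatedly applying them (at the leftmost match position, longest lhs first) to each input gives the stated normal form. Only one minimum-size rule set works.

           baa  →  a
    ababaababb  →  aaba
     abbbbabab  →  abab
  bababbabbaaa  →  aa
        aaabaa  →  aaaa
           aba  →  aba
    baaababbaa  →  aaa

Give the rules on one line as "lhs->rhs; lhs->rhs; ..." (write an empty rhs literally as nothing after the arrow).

  | baa => a
  | ababaababb => abaababb => aababb => aaba
  | abbbbabab => abbabab => abab
  | bababbabbaaa => bababbaaa => babaaa => baaa => aa

baa->a; bb->; bba->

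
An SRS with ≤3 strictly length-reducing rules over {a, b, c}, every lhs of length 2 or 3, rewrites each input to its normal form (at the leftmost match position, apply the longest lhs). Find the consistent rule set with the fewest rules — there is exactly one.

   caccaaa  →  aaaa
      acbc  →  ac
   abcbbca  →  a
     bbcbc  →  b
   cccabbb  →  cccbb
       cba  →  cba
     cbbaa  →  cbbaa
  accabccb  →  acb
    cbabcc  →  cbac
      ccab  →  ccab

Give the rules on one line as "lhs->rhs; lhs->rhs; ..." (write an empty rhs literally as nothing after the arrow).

abb->b; bc->; cac->ab

  | caccaaa => abcaaa => aaaa
  | acbc => ac
  | abcbbca => abbca => bca => a
  | bbcbc => bbc => b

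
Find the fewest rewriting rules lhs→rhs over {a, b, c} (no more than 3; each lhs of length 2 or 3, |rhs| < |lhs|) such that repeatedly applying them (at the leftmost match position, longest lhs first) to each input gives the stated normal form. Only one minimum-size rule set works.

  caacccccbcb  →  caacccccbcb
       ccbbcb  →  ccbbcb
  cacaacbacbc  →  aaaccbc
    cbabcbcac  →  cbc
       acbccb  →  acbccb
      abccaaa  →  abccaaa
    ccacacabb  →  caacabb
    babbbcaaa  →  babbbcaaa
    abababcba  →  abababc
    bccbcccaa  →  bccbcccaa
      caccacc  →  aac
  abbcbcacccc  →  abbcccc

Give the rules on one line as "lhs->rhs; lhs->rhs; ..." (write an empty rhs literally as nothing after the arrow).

  | caacccccbcb
  | ccbbcb
  | cacaacbacbc => aaacbacbc => aaaccbc
  | cbabcbcac => cbcbcac => cbcba => cbc

cac->a; cba->c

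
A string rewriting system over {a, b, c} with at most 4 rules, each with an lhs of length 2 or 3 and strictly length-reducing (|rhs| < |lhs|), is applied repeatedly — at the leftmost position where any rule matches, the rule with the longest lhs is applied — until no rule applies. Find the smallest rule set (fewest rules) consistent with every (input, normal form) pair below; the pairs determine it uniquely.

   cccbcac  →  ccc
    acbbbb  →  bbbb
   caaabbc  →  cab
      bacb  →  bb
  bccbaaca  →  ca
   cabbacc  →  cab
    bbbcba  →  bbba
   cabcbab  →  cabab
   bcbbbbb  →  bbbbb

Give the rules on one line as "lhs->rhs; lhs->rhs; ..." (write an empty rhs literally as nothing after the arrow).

  | cccbcac => cccac => ccc
  | acbbbb => bbbb
  | caaabbc => cabbc => cab
  | bacb => bb

aa->; ac->; bc->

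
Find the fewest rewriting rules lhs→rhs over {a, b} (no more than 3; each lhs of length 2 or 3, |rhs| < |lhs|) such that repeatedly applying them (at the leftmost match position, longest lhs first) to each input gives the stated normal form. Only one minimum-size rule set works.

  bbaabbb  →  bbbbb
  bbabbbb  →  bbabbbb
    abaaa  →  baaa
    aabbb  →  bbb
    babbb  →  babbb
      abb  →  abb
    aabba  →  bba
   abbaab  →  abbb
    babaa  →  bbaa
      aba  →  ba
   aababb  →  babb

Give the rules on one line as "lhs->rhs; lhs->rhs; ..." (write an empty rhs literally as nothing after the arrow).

aab->b; aba->ba

  | bbaabbb => bbbbb
  | bbabbbb
  | abaaa => baaa
  | aabbb => bbb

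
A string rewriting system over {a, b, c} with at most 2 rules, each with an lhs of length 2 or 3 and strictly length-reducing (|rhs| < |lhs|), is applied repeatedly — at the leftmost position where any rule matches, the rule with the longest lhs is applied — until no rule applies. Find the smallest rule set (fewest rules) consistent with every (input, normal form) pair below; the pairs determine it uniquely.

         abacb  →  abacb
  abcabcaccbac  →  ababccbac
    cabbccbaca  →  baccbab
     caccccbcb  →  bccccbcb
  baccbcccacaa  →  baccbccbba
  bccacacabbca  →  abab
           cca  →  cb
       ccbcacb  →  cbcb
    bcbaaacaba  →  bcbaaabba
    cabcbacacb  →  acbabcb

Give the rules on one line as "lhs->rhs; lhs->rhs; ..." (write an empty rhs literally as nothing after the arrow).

  | abacb
  | abcabcaccbac => abbbcaccbac => abacaccbac => ababccbac
  | cabbccbaca => bbbccbaca => baccbaca => baccbab
  | caccccbcb => bccccbcb

bbc->ac; ca->b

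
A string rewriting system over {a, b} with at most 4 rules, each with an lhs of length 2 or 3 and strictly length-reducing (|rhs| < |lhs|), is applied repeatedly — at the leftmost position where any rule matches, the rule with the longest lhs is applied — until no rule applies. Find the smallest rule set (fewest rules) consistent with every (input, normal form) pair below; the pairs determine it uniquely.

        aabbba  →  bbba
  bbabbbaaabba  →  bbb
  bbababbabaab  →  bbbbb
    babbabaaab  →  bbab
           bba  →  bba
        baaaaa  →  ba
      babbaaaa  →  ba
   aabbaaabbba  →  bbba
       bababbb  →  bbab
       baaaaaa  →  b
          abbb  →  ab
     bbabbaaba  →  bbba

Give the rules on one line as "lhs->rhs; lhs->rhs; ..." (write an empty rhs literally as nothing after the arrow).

  | aabbba => bbba
  | bbabbbaaabba => bbabaaabba => bbbaaabba => bbbabba => bbbaa => bbb
  | bbababbabaab => bbbabbabaab => bbbaabaab => bbbbaab => bbbbb
  | babbabaaab => baabaaab => bbaaab => bbab

aa->; aba->ba; abb->a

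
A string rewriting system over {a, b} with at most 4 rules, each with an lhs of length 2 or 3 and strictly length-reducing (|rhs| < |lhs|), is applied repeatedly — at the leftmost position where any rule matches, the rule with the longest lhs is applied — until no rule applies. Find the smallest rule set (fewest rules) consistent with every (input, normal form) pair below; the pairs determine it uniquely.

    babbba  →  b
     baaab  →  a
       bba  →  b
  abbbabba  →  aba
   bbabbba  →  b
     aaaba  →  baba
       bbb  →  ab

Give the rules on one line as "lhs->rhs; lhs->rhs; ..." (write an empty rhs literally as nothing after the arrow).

aa->b; abb->bb; bb->a

  | babbba => bbbba => abba => bba => aa => b
  | baaab => bbab => aab => bb => a
  | bba => aa => b
  | abbbabba => bbbabba => ababba => abbba => bbba => aba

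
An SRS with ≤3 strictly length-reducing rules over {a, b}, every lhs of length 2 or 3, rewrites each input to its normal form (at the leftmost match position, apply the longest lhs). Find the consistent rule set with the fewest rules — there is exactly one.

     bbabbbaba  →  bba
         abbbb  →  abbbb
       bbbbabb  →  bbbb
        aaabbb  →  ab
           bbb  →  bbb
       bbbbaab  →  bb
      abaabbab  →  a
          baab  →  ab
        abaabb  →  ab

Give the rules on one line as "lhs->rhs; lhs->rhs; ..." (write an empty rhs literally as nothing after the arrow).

  | bbabbbaba => bbbaba => bba
  | abbbb
  | bbbbabb => bbbb
  | aaabbb => aabb => ab

aab->a; baa->a; bab->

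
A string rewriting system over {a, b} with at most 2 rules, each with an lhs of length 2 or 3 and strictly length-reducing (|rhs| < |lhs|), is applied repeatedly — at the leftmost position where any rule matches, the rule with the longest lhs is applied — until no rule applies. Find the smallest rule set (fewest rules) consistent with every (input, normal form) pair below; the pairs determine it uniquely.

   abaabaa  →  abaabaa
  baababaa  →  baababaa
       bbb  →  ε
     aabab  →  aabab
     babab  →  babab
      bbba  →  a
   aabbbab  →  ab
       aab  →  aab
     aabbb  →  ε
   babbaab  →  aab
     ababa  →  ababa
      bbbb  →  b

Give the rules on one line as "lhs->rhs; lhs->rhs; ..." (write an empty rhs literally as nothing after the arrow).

  | abaabaa
  | baababaa
  | bbb => ε
  | aabab

abb->bb; bbb->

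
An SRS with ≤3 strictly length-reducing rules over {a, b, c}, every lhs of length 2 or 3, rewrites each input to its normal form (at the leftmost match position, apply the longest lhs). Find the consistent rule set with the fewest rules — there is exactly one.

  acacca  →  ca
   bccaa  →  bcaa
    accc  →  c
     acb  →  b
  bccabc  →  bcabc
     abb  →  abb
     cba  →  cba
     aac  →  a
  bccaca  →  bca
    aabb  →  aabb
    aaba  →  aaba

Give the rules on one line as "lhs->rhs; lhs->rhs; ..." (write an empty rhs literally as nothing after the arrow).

  | acacca => acca => ca
  | bccaa => bcaa
  | accc => cc => c
  | acb => b

ac->; cc->c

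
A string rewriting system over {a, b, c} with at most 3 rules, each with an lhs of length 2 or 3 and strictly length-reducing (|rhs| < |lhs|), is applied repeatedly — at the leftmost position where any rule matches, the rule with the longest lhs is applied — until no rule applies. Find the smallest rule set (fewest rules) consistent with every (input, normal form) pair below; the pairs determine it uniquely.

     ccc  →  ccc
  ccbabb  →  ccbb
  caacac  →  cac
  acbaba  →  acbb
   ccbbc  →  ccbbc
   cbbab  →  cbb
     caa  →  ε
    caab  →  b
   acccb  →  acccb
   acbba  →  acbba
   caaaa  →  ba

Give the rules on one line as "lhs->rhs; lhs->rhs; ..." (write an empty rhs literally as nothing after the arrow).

  | ccc
  | ccbabb => ccbb
  | caacac => abcac => cac
  | acbaba => acbb

ab->; aba->b; caa->ab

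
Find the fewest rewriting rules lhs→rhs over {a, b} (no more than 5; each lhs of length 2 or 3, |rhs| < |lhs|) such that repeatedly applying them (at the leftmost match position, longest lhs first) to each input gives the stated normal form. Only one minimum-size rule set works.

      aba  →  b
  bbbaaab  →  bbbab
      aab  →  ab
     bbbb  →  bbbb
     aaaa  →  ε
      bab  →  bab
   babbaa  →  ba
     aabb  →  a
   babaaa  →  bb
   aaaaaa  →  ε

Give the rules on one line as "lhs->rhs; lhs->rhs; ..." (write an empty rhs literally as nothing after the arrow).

aa->; aab->ab; aba->b; abb->a

  | aba => b
  | bbbaaab => bbbab
  | aab => ab
  | bbbb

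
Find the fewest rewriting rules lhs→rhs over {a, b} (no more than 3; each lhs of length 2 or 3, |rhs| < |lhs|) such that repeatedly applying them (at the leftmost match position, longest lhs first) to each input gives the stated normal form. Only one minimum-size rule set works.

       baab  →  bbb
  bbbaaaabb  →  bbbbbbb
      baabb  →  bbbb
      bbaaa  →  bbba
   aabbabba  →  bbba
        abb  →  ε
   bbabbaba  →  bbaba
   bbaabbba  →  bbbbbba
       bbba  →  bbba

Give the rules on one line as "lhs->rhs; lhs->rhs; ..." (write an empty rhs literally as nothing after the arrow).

aa->b; abb->

  | baab => bbb
  | bbbaaaabb => bbbbaabb => bbbbbbb
  | baabb => bbbb
  | bbaaa => bbba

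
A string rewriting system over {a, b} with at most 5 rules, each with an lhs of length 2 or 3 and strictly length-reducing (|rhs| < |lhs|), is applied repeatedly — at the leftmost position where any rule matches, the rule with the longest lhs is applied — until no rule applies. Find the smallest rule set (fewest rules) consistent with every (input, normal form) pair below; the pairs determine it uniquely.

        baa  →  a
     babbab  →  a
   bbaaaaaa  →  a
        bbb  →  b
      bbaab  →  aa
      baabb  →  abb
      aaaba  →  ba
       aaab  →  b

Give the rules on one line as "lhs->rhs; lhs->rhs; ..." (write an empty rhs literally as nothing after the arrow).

  | baa => a
  | babbab => aabab => aaaa => a
  | bbaaaaaa => baaaaa => aaaa => a
  | bbb => b

aaa->; baa->a; bab->aa; bbb->b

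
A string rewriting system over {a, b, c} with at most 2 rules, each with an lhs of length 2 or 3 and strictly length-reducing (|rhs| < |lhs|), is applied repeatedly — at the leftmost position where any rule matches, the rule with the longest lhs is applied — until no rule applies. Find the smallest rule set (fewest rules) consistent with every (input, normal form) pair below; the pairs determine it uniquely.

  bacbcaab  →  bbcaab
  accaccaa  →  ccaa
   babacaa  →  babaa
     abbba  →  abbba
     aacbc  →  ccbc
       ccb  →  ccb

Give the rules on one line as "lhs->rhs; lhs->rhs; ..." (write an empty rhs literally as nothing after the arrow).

  | bacbcaab => bbcaab
  | accaccaa => caccaa => ccaa
  | babacaa => babaa
  | abbba

aac->cc; ac->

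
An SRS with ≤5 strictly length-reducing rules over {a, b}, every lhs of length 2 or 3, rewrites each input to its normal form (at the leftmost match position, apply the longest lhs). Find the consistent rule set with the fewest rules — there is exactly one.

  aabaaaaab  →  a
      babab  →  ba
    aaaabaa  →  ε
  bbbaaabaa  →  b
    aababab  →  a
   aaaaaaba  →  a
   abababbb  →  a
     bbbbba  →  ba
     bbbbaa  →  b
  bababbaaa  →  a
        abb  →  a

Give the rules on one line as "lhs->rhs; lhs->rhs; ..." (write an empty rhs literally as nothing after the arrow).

aa->b; ab->a; aba->a; bb->

  | aabaaaaab => bbaaaaab => aaaaab => baaab => bbab => ab => a
  | babab => bab => ba
  | aaaabaa => baabaa => bbbaa => baa => bb => ε
  | bbbaaabaa => baaabaa => bbabaa => abaa => aa => b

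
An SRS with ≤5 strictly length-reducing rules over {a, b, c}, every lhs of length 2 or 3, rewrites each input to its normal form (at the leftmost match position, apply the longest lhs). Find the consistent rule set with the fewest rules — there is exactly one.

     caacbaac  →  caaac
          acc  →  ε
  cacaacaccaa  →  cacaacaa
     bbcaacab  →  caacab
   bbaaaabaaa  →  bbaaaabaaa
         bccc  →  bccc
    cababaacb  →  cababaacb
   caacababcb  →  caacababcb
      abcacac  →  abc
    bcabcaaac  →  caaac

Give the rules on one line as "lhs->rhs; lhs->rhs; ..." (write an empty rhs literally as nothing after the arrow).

  | caacbaac => caaac
  | acc => ε
  | cacaacaccaa => cacaacaa
  | bbcaacab => caacab

acc->; bbc->c; bca->b; cba->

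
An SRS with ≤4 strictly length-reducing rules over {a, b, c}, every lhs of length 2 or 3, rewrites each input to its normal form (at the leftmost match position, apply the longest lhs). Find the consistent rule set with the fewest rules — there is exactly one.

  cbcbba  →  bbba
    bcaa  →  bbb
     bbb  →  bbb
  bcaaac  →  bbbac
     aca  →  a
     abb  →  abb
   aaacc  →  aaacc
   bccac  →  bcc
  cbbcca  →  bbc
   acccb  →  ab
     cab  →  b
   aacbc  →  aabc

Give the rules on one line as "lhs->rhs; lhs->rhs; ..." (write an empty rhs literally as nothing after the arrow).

  | cbcbba => bcbba => bbba
  | bcaa => bbb
  | bbb
  | bcaaac => bbbac

ca->; caa->bb; cb->b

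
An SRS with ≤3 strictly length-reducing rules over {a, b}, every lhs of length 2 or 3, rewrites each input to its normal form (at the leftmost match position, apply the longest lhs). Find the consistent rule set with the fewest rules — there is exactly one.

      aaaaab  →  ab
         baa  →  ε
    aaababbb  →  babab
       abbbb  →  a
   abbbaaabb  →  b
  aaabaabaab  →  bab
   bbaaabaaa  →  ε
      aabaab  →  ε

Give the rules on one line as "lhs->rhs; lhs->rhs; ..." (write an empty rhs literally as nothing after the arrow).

  | aaaaab => baaab => bbab => ab
  | baa => bb => ε
  | aaababbb => bababbb => babab
  | abbbb => abb => a

aa->b; bb->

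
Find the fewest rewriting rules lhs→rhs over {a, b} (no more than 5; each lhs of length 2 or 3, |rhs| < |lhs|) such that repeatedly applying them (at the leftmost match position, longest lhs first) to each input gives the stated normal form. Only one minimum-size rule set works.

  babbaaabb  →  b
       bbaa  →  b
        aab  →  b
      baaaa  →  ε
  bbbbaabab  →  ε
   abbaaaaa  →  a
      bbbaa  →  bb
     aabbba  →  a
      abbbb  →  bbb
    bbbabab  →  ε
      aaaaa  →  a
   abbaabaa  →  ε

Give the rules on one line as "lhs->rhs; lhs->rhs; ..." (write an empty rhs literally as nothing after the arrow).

aa->; ab->; ba->a; baa->

  | babbaaabb => abbaaabb => baaabb => abb => b
  | bbaa => b
  | aab => b
  | baaaa => aa => ε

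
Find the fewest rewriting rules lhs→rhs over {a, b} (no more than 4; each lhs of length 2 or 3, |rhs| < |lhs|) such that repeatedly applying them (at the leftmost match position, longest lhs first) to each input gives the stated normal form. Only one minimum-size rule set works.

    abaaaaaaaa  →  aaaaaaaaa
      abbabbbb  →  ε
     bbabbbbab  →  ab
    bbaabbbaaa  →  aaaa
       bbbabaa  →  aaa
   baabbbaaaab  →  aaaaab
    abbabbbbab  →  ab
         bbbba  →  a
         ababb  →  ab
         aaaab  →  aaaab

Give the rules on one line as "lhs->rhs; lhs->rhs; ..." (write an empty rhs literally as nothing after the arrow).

abb->; baa->aa; bb->

  | abaaaaaaaa => aaaaaaaaa
  | abbabbbb => abbbb => bb => ε
  | bbabbbbab => abbbbab => bbab => ab
  | bbaabbbaaa => aabbbaaa => abaaa => aaaa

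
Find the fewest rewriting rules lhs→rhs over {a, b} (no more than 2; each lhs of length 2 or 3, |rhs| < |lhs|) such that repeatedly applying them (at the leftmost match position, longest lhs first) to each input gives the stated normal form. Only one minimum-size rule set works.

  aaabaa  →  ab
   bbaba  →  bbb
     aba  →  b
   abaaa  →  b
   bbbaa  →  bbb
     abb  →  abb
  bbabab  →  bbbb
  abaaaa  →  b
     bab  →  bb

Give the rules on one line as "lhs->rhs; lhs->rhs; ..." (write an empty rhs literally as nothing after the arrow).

  | aaabaa => aaba => ab
  | bbaba => bbba => bbb
  | aba => b
  | abaaa => baa => ba => b

aba->b; ba->b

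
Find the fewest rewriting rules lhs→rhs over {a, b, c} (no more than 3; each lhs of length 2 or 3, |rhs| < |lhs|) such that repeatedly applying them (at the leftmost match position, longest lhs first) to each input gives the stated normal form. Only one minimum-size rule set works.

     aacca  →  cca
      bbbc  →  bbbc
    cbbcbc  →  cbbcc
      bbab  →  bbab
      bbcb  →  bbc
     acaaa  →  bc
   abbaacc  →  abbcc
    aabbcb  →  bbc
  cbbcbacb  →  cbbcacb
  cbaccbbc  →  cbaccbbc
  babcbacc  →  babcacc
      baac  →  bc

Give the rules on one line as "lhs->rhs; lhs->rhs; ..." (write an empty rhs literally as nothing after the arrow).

aa->; aca->bc; bcb->bc

  | aacca => cca
  | bbbc
  | cbbcbc => cbbcc
  | bbab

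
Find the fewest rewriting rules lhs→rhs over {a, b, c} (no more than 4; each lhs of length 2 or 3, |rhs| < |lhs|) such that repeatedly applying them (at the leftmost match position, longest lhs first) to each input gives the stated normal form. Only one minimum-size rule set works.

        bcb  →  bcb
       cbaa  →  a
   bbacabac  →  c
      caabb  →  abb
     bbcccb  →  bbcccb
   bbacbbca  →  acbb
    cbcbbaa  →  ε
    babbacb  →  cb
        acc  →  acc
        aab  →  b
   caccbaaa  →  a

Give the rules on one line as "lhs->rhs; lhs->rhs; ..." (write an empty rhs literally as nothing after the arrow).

aa->; ba->a; ca->

  | bcb
  | cbaa => caa => a
  | bbacabac => bacabac => acabac => abac => aac => c
  | caabb => abb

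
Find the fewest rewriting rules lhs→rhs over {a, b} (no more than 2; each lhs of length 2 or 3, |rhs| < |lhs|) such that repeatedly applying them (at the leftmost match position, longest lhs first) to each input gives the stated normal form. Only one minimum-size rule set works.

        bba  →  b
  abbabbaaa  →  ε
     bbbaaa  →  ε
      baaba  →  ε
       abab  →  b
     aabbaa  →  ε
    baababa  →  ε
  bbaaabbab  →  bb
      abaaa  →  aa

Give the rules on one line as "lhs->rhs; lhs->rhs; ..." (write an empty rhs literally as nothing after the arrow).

  | bba => b
  | abbabbaaa => bbabbaaa => bbbaaa => bbaa => ba => ε
  | bbbaaa => bbaa => ba => ε
  | baaba => aba => ba => ε

ab->b; ba->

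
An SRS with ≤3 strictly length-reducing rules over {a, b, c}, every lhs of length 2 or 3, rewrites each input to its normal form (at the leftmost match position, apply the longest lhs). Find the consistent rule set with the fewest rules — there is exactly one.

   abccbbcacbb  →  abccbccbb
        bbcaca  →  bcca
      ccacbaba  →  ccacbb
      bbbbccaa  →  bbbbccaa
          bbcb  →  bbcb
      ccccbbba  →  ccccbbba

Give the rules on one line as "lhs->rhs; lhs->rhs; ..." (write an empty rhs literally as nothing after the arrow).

aba->b; bca->c

  | abccbbcacbb => abccbccbb
  | bbcaca => bcca
  | ccacbaba => ccacbb
  | bbbbccaa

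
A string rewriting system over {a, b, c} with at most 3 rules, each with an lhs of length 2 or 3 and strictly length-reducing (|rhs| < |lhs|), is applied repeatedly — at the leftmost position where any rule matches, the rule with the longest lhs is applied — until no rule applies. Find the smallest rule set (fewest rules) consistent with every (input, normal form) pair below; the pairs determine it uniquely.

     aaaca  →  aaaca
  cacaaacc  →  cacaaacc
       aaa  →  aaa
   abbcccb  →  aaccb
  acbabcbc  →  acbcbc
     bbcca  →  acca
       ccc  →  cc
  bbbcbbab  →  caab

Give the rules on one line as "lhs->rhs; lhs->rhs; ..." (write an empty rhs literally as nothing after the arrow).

abc->c; bb->a; ccc->cc

  | aaaca
  | cacaaacc
  | aaa
  | abbcccb => aacccb => aaccb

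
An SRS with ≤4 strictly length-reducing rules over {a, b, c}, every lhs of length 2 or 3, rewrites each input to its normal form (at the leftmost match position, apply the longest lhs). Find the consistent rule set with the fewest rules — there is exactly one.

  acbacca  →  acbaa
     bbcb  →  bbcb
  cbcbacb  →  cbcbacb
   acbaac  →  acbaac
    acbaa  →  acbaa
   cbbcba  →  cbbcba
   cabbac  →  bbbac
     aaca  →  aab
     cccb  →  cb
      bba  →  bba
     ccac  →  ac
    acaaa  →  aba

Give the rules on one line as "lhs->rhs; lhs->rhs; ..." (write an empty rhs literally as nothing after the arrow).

  | acbacca => acbaa
  | bbcb
  | cbcbacb
  | acbaac

ca->b; caa->b; cc->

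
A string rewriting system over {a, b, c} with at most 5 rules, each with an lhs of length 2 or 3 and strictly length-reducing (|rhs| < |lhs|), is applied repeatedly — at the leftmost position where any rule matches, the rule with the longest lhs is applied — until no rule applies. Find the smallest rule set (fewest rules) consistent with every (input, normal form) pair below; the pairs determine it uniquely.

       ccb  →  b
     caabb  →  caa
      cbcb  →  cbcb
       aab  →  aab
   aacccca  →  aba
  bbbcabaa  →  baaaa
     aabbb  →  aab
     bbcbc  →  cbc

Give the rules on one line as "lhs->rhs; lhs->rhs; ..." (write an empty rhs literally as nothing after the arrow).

  | ccb => b
  | caabb => caa
  | cbcb
  | aab

acc->b; bb->; cab->aa; cc->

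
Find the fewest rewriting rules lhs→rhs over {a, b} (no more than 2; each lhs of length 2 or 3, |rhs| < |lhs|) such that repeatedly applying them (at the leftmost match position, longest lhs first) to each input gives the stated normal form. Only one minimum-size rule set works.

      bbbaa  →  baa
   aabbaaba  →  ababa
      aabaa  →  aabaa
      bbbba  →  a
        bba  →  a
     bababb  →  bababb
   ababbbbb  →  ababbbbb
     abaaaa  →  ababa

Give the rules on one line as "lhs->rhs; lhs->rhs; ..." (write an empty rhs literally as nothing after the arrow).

aaa->ab; bba->a

  | bbbaa => baa
  | aabbaaba => aaaaba => ababa
  | aabaa
  | bbbba => bba => a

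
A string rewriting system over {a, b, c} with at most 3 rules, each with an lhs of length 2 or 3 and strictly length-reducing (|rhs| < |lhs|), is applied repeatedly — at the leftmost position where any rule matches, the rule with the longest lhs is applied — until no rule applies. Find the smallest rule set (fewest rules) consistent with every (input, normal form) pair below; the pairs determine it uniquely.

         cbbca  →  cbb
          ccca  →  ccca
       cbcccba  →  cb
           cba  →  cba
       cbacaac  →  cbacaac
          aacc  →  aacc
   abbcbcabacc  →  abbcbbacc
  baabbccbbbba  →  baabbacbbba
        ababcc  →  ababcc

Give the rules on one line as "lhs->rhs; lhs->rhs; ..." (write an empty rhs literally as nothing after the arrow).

  | cbbca => cbb
  | ccca
  | cbcccba => cbcaca => cbca => cb
  | cba

bca->b; ccb->ac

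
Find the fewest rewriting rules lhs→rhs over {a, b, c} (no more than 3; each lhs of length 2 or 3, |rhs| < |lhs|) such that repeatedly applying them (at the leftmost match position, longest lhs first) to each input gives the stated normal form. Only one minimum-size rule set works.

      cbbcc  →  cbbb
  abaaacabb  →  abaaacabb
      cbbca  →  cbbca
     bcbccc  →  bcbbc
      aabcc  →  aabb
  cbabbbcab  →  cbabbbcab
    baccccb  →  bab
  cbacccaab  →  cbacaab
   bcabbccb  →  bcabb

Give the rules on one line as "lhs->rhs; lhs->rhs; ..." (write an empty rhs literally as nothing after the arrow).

acc->a; cc->b; ccb->

  | cbbcc => cbbb
  | abaaacabb
  | cbbca
  | bcbccc => bcbbc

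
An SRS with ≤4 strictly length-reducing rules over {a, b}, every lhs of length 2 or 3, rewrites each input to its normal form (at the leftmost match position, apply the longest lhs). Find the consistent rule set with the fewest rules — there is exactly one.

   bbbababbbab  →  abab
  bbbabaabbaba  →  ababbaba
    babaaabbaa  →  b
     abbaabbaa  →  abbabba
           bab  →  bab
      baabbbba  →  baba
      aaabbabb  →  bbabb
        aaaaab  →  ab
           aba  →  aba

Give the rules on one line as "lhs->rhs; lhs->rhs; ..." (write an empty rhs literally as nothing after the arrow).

  | bbbababbbab => ababbbab => abaab => abab
  | bbbabaabbaba => abaabbaba => ababbaba
  | babaaabbaa => babbbaa => baaa => b
  | abbaabbaa => abbabbaa => abbabba

aa->a; aaa->; bbb->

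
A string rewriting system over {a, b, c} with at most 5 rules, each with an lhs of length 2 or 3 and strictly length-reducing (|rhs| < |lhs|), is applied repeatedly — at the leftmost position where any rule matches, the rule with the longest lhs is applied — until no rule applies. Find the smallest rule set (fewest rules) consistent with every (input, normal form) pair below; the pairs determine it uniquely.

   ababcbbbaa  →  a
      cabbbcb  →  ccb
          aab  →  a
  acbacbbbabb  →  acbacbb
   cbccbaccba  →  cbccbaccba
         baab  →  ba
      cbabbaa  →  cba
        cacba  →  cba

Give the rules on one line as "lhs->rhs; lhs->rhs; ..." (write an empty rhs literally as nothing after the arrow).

  | ababcbbbaa => aabcbbbaa => abcbbbaa => acbbbaa => accaa => aca => a
  | cabbbcb => bbbcb => ccb
  | aab => ab => a
  | acbacbbbabb => acbaccabb => acbacbb

aa->a; ab->a; bbb->c; ca->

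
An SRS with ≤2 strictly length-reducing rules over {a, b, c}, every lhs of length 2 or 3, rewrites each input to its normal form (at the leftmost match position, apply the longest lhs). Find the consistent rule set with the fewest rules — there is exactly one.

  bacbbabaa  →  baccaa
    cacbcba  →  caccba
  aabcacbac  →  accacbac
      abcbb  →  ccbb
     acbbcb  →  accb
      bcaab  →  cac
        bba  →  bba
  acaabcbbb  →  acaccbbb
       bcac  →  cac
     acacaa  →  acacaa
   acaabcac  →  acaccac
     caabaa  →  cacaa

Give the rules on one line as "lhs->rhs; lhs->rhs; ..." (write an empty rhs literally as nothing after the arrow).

ab->c; bc->c

  | bacbbabaa => bacbbcaa => bacbcaa => baccaa
  | cacbcba => caccba
  | aabcacbac => accacbac
  | abcbb => ccbb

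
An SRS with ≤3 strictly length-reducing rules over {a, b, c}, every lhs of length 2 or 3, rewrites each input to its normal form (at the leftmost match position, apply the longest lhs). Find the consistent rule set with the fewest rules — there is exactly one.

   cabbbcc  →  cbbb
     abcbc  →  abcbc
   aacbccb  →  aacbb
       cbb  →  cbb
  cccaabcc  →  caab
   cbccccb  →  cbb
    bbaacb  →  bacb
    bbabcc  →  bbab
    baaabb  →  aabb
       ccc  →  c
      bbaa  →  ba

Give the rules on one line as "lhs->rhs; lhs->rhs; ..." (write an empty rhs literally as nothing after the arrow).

baa->a; cab->cb; cc->

  | cabbbcc => cbbbcc => cbbb
  | abcbc
  | aacbccb => aacbb
  | cbb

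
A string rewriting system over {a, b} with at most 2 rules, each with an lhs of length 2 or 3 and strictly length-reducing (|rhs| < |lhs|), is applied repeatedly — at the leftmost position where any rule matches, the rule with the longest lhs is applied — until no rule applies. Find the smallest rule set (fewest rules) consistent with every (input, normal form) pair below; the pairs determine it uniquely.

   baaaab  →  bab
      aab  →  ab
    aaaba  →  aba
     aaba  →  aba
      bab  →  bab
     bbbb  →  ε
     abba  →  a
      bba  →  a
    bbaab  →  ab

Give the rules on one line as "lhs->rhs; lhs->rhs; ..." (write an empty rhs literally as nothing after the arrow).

  | baaaab => baaab => baab => bab
  | aab => ab
  | aaaba => aaba => aba
  | aaba => aba

aa->a; bb->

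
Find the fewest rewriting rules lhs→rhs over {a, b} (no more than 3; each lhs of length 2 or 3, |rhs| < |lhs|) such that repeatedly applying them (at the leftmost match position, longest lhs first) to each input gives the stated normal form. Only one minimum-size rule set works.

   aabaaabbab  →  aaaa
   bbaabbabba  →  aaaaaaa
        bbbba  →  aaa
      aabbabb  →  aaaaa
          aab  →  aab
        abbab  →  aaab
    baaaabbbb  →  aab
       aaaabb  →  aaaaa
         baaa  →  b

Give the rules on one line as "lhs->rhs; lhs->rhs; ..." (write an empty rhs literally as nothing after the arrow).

  | aabaaabbab => aabaabbab => aababbab => aabbbab => aaabab => aaabb => aaaa
  | bbaabbabba => aaabbabba => aaaaabba => aaaaaaa
  | bbbba => abba => aaa
  | aabbabb => aaaabb => aaaaa

ba->b; bb->a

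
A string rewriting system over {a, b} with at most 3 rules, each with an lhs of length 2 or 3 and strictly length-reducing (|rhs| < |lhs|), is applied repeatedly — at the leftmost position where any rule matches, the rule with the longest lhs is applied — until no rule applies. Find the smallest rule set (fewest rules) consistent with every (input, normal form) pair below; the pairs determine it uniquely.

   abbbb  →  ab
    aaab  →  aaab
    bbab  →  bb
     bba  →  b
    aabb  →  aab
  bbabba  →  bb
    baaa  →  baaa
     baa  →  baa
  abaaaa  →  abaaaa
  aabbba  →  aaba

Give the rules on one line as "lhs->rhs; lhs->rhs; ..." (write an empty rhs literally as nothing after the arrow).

  | abbbb => abbb => abb => ab
  | aaab
  | bbab => bb
  | bba => b

abb->ab; bba->b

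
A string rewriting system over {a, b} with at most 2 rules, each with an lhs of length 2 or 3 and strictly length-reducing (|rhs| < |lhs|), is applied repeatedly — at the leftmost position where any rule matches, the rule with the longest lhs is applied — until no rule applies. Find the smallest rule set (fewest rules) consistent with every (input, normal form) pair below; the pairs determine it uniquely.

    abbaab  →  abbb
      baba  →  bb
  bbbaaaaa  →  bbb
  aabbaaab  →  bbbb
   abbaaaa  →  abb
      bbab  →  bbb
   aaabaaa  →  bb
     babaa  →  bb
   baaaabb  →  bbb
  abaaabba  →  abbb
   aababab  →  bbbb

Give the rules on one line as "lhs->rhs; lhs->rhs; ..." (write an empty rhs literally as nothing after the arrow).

aa->b; ba->b

  | abbaab => abbab => abbb
  | baba => bba => bb
  | bbbaaaaa => bbbaaaa => bbbaaa => bbbaa => bbba => bbb
  | aabbaaab => bbbaaab => bbbaab => bbbab => bbbb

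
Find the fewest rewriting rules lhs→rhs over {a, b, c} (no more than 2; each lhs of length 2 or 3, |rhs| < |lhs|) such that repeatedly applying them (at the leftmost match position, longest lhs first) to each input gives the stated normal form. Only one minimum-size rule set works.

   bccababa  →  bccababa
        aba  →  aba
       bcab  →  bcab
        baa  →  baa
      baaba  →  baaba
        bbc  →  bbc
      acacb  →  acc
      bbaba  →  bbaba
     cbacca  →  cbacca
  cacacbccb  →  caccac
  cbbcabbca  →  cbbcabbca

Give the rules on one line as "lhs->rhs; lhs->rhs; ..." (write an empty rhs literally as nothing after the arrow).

  | bccababa
  | aba
  | bcab
  | baa

acb->c; ccb->ac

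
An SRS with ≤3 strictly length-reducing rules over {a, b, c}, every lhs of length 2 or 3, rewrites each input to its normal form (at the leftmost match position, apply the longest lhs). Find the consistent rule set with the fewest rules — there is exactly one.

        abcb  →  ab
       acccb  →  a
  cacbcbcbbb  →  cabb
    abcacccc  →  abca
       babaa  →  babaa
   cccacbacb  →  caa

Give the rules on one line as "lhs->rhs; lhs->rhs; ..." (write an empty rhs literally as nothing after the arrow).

cb->; cc->

  | abcb => ab
  | acccb => acb => a
  | cacbcbcbbb => cacbcbbb => cacbbb => cabb
  | abcacccc => abcacc => abca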